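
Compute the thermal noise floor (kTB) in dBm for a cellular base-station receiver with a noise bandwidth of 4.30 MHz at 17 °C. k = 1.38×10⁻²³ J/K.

−107.6 dBm

T = 17 °C + 273.15 = 290.15 K
P_n = kTB = 1.38×10⁻²³ × 290.15 × 4.30×10⁶ = 1.72×10⁻¹⁴ W
In dBm: 10 log₁₀(1.72×10⁻¹⁴ / 10⁻³) = −107.6 dBm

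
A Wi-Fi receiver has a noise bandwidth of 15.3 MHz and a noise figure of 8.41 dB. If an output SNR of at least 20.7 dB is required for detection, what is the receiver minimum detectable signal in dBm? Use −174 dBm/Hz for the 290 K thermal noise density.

Sensitivity = −174 + 10 log₁₀(B) + NF + SNR_min
= −174 + 71.85 + 8.41 + 20.7
= −73.04 dBm → −73.0 dBm

−73.0 dBm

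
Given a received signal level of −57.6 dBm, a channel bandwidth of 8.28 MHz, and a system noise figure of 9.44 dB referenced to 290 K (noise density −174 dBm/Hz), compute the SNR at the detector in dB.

Noise floor: N = −174 + 10 log₁₀(B) + NF
10 log₁₀(8.28×10⁶) = 69.18 dB
N = −174 + 69.18 + 9.44 = −95.38 dBm
SNR = P_sig − N = −57.6 − (−95.38) = 37.78 dB → 37.8 dB

37.8 dB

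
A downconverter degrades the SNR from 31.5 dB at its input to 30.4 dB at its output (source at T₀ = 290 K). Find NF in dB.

1.1 dB

NF (dB) = SNR_in(dB) − SNR_out(dB) when the source is at T₀
NF = 31.5 − 30.4 = 1.1 dB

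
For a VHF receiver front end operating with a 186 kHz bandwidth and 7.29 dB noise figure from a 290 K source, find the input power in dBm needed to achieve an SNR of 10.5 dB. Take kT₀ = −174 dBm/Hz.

−103.5 dBm

Sensitivity = −174 + 10 log₁₀(B) + NF + SNR_min
= −174 + 52.7 + 7.29 + 10.5
= −103.51 dBm → −103.5 dBm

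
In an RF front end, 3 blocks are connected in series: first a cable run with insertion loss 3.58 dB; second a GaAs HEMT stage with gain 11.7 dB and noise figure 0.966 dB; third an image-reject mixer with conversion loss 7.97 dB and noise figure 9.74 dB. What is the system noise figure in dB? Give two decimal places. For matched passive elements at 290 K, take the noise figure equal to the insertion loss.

6.18 dB

Convert to linear (a loss of L dB is a gain of −L dB): F_i = 10^(NF_i/10), G_i = 10^(G_i,dB/10)
  Stage 1: F_1 = 10^(3.58/10) = 2.280, G_1 = 10^(−3.58/10) = 0.4385
  Stage 2: F_2 = 10^(0.966/10) = 1.249, G_2 = 10^(11.7/10) = 14.79
  Stage 3: F_3 = 10^(9.74/10) = 9.419, G_3 = 10^(−7.97/10) = 0.1596
Friis cascade:
  F = 2.280 + (1.249 − 1)/0.4385 + (9.419 − 1)/6.486 = 4.146
NF = 10 log₁₀(4.146) = 6.18 dB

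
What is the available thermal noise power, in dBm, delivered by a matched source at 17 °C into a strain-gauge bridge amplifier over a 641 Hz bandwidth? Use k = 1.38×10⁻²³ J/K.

T = 17 °C + 273.15 = 290.15 K
P_n = kTB = 1.38×10⁻²³ × 290.15 × 6.41×10² = 2.57×10⁻¹⁸ W
In dBm: 10 log₁₀(2.57×10⁻¹⁸ / 10⁻³) = −145.9 dBm

−145.9 dBm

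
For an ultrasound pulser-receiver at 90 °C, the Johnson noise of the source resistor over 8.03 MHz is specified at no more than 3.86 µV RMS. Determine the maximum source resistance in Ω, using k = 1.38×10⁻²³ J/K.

T = 90 °C + 273.15 = 363.15 K
Johnson–Nyquist: V_n = √(4kTRB) ⇒ R = V_n² / (4kTB)
4kTB = 4 × 1.38×10⁻²³ × 363.15 × 8.03×10⁶ = 1.61×10⁻¹³
R = (3.86×10⁻⁶)² / 1.61×10⁻¹³ = 9.26×10¹ Ω = 92.6 Ω

92.6 Ω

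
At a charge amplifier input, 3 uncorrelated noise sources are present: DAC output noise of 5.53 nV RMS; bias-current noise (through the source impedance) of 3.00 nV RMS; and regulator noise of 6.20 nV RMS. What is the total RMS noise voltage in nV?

8.83 nV

Uncorrelated sources add in power (mean-square): V_tot = √(ΣV_i²)
V_tot = √[(5.53×10⁻⁹)² + (3.00×10⁻⁹)² + (6.20×10⁻⁹)²] = 8.83×10⁻⁹ V = 8.83 nV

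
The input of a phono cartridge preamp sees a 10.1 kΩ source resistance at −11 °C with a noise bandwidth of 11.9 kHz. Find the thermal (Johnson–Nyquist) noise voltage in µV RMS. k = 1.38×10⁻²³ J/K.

T = −11 °C + 273.15 = 262.15 K
V_n = √(4kTRB)
4kTRB = 4 × 1.38×10⁻²³ × 262.15 × 1.01×10⁴ × 1.19×10⁴ = 1.74×10⁻¹² V²
V_n = √(1.74×10⁻¹²) = 1.32×10⁻⁶ V = 1.32 µV

1.32 µV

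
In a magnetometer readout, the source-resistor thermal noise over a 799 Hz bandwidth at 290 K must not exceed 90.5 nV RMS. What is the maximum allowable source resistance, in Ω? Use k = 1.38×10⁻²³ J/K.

Johnson–Nyquist: V_n = √(4kTRB) ⇒ R = V_n² / (4kTB)
4kTB = 4 × 1.38×10⁻²³ × 290 × 7.99×10² = 1.28×10⁻¹⁷
R = (9.05×10⁻⁸)² / 1.28×10⁻¹⁷ = 6.40×10² Ω = 640 Ω

640 Ω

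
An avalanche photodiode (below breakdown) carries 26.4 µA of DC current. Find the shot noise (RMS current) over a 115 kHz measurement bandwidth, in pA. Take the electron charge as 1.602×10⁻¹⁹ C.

I_n = √(2qI·B)
2qI·B = 2 × 1.602×10⁻¹⁹ × 2.64×10⁻⁵ × 1.15×10⁵ = 9.73×10⁻¹⁹ A²
I_n = √(9.73×10⁻¹⁹) = 9.86×10⁻¹⁰ A = 986 pA

986 pA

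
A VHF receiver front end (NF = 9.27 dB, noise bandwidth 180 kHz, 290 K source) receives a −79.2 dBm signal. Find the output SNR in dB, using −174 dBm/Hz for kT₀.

Noise floor: N = −174 + 10 log₁₀(B) + NF
10 log₁₀(1.80×10⁵) = 52.55 dB
N = −174 + 52.55 + 9.27 = −112.18 dBm
SNR = P_sig − N = −79.2 − (−112.18) = 32.98 dB → 33.0 dB

33.0 dB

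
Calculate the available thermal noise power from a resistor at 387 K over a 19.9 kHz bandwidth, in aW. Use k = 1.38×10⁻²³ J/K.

P_n = kTB = 1.38×10⁻²³ × 387 × 1.99×10⁴ = 1.06×10⁻¹⁶ W = 106 aW

106 aW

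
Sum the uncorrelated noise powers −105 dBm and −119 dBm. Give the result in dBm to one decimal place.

Convert to linear, add, convert back:
P₁ = 3.16×10⁻¹⁴ W, P₂ = 1.26×10⁻¹⁵ W
P_tot = 3.29×10⁻¹⁴ W → 10 log₁₀(P_tot / 10⁻³) = −104.8 dBm

−104.8 dBm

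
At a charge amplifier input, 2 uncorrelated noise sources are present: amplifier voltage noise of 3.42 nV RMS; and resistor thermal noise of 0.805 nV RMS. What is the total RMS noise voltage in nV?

3.51 nV

Uncorrelated sources add in power (mean-square): V_tot = √(ΣV_i²)
V_tot = √[(3.42×10⁻⁹)² + (8.05×10⁻¹⁰)²] = 3.51×10⁻⁹ V = 3.51 nV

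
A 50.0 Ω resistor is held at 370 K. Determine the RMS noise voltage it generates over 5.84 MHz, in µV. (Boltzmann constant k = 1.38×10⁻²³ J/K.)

2.44 µV

V_n = √(4kTRB)
4kTRB = 4 × 1.38×10⁻²³ × 370 × 5.00×10¹ × 5.84×10⁶ = 5.96×10⁻¹² V²
V_n = √(5.96×10⁻¹²) = 2.44×10⁻⁶ V = 2.44 µV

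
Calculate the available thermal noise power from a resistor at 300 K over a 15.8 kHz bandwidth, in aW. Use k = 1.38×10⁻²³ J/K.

P_n = kTB = 1.38×10⁻²³ × 300 × 1.58×10⁴ = 6.54×10⁻¹⁷ W = 65.4 aW

65.4 aW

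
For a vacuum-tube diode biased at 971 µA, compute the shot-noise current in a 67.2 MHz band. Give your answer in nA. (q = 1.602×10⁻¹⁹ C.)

145 nA

I_n = √(2qI·B)
2qI·B = 2 × 1.602×10⁻¹⁹ × 9.71×10⁻⁴ × 6.72×10⁷ = 2.09×10⁻¹⁴ A²
I_n = √(2.09×10⁻¹⁴) = 1.45×10⁻⁷ A = 145 nA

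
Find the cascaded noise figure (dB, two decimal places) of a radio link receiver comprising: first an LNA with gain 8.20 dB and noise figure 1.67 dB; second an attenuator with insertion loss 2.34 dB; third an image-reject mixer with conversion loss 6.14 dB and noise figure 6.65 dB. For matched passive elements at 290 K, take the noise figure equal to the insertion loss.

Convert to linear (a loss of L dB is a gain of −L dB): F_i = 10^(NF_i/10), G_i = 10^(G_i,dB/10)
  Stage 1: F_1 = 10^(1.67/10) = 1.469, G_1 = 10^(8.20/10) = 6.607
  Stage 2: F_2 = 10^(2.34/10) = 1.714, G_2 = 10^(−2.34/10) = 0.5834
  Stage 3: F_3 = 10^(6.65/10) = 4.624, G_3 = 10^(−6.14/10) = 0.2432
Friis cascade:
  F = 1.469 + (1.714 − 1)/6.607 + (4.624 − 1)/3.855 = 2.517
NF = 10 log₁₀(2.517) = 4.01 dB

4.01 dB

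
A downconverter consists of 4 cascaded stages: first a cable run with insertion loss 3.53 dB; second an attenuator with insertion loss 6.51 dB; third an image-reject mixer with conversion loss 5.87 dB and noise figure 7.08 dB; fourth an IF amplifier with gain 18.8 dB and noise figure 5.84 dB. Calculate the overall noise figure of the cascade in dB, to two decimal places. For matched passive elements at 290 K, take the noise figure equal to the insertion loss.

22.10 dB

Convert to linear (a loss of L dB is a gain of −L dB): F_i = 10^(NF_i/10), G_i = 10^(G_i,dB/10)
  Stage 1: F_1 = 10^(3.53/10) = 2.254, G_1 = 10^(−3.53/10) = 0.4436
  Stage 2: F_2 = 10^(6.51/10) = 4.477, G_2 = 10^(−6.51/10) = 0.2234
  Stage 3: F_3 = 10^(7.08/10) = 5.105, G_3 = 10^(−5.87/10) = 0.2588
  Stage 4: F_4 = 10^(5.84/10) = 3.837, G_4 = 10^(18.8/10) = 75.86
Friis cascade:
  F = 2.254 + (4.477 − 1)/0.4436 + (5.105 − 1)/0.09908 + (3.837 − 1)/0.02564 = 162.2
NF = 10 log₁₀(162.2) = 22.10 dB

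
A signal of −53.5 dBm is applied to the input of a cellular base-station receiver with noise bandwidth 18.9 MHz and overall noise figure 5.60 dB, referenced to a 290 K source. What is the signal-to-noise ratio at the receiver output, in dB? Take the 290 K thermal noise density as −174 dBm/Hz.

Noise floor: N = −174 + 10 log₁₀(B) + NF
10 log₁₀(1.89×10⁷) = 72.76 dB
N = −174 + 72.76 + 5.60 = −95.64 dBm
SNR = P_sig − N = −53.5 − (−95.64) = 42.14 dB → 42.1 dB

42.1 dB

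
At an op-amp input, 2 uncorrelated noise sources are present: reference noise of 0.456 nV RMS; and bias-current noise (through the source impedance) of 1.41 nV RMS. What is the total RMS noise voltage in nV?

Uncorrelated sources add in power (mean-square): V_tot = √(ΣV_i²)
V_tot = √[(4.56×10⁻¹⁰)² + (1.41×10⁻⁹)²] = 1.48×10⁻⁹ V = 1.48 nV

1.48 nV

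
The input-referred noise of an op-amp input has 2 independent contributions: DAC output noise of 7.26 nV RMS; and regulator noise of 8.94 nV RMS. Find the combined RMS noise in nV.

Uncorrelated sources add in power (mean-square): V_tot = √(ΣV_i²)
V_tot = √[(7.26×10⁻⁹)² + (8.94×10⁻⁹)²] = 1.15×10⁻⁸ V = 11.5 nV

11.5 nV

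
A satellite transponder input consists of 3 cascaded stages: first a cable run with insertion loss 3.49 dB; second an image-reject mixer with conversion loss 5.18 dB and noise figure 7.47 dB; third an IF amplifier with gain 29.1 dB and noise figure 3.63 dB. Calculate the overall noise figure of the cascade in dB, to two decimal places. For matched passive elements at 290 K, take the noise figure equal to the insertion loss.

Convert to linear (a loss of L dB is a gain of −L dB): F_i = 10^(NF_i/10), G_i = 10^(G_i,dB/10)
  Stage 1: F_1 = 10^(3.49/10) = 2.234, G_1 = 10^(−3.49/10) = 0.4477
  Stage 2: F_2 = 10^(7.47/10) = 5.585, G_2 = 10^(−5.18/10) = 0.3034
  Stage 3: F_3 = 10^(3.63/10) = 2.307, G_3 = 10^(29.1/10) = 812.8
Friis cascade:
  F = 2.234 + (5.585 − 1)/0.4477 + (2.307 − 1)/0.1358 = 22.09
NF = 10 log₁₀(22.09) = 13.44 dB

13.44 dB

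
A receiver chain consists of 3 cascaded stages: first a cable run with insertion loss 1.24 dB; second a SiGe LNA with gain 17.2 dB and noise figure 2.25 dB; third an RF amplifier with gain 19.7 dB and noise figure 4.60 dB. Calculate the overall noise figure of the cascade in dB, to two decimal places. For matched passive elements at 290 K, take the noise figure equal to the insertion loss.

Convert to linear (a loss of L dB is a gain of −L dB): F_i = 10^(NF_i/10), G_i = 10^(G_i,dB/10)
  Stage 1: F_1 = 10^(1.24/10) = 1.330, G_1 = 10^(−1.24/10) = 0.7516
  Stage 2: F_2 = 10^(2.25/10) = 1.679, G_2 = 10^(17.2/10) = 52.48
  Stage 3: F_3 = 10^(4.60/10) = 2.884, G_3 = 10^(19.7/10) = 93.33
Friis cascade:
  F = 1.330 + (1.679 − 1)/0.7516 + (2.884 − 1)/39.45 = 2.281
NF = 10 log₁₀(2.281) = 3.58 dB

3.58 dB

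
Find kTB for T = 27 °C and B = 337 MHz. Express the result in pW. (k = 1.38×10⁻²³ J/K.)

T = 27 °C + 273.15 = 300.15 K
P_n = kTB = 1.38×10⁻²³ × 300.15 × 3.37×10⁸ = 1.40×10⁻¹² W = 1.40 pW

1.40 pW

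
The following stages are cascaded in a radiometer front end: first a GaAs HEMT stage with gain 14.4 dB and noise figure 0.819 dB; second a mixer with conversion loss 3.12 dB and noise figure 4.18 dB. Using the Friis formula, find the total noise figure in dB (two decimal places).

Convert to linear (a loss of L dB is a gain of −L dB): F_i = 10^(NF_i/10), G_i = 10^(G_i,dB/10)
  Stage 1: F_1 = 10^(0.819/10) = 1.208, G_1 = 10^(14.4/10) = 27.54
  Stage 2: F_2 = 10^(4.18/10) = 2.618, G_2 = 10^(−3.12/10) = 0.4875
Friis cascade:
  F = 1.208 + (2.618 − 1)/27.54 = 1.266
NF = 10 log₁₀(1.266) = 1.03 dB

1.03 dB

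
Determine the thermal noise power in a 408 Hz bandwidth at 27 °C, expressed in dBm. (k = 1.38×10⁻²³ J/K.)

T = 27 °C + 273.15 = 300.15 K
P_n = kTB = 1.38×10⁻²³ × 300.15 × 4.08×10² = 1.69×10⁻¹⁸ W
In dBm: 10 log₁₀(1.69×10⁻¹⁸ / 10⁻³) = −147.7 dBm

−147.7 dBm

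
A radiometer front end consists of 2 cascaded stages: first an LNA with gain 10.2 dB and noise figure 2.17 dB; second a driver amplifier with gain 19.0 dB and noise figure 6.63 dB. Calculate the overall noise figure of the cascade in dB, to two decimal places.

2.99 dB

Convert to linear (a loss of L dB is a gain of −L dB): F_i = 10^(NF_i/10), G_i = 10^(G_i,dB/10)
  Stage 1: F_1 = 10^(2.17/10) = 1.648, G_1 = 10^(10.2/10) = 10.47
  Stage 2: F_2 = 10^(6.63/10) = 4.603, G_2 = 10^(19.0/10) = 79.43
Friis cascade:
  F = 1.648 + (4.603 − 1)/10.47 = 1.992
NF = 10 log₁₀(1.992) = 2.99 dB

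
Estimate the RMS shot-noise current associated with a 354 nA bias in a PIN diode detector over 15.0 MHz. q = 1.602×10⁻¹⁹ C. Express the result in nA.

1.30 nA

I_n = √(2qI·B)
2qI·B = 2 × 1.602×10⁻¹⁹ × 3.54×10⁻⁷ × 1.50×10⁷ = 1.70×10⁻¹⁸ A²
I_n = √(1.70×10⁻¹⁸) = 1.30×10⁻⁹ A = 1.30 nA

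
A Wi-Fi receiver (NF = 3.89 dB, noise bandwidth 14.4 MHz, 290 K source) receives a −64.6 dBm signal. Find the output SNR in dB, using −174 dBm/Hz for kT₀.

33.9 dB

Noise floor: N = −174 + 10 log₁₀(B) + NF
10 log₁₀(1.44×10⁷) = 71.58 dB
N = −174 + 71.58 + 3.89 = −98.53 dBm
SNR = P_sig − N = −64.6 − (−98.53) = 33.93 dB → 33.9 dB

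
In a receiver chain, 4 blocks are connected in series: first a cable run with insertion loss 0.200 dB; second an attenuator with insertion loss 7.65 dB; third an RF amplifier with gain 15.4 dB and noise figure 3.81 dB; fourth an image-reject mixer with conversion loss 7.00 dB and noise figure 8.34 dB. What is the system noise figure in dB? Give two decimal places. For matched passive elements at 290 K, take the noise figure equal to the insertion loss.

11.95 dB

Convert to linear (a loss of L dB is a gain of −L dB): F_i = 10^(NF_i/10), G_i = 10^(G_i,dB/10)
  Stage 1: F_1 = 10^(0.200/10) = 1.047, G_1 = 10^(−0.200/10) = 0.9550
  Stage 2: F_2 = 10^(7.65/10) = 5.821, G_2 = 10^(−7.65/10) = 0.1718
  Stage 3: F_3 = 10^(3.81/10) = 2.404, G_3 = 10^(15.4/10) = 34.67
  Stage 4: F_4 = 10^(8.34/10) = 6.823, G_4 = 10^(−7.00/10) = 0.1995
Friis cascade:
  F = 1.047 + (5.821 − 1)/0.9550 + (2.404 − 1)/0.1641 + (6.823 − 1)/5.689 = 15.68
NF = 10 log₁₀(15.68) = 11.95 dB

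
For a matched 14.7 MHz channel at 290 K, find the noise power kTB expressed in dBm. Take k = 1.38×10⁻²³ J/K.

−102.3 dBm

P_n = kTB = 1.38×10⁻²³ × 290 × 1.47×10⁷ = 5.88×10⁻¹⁴ W
In dBm: 10 log₁₀(5.88×10⁻¹⁴ / 10⁻³) = −102.3 dBm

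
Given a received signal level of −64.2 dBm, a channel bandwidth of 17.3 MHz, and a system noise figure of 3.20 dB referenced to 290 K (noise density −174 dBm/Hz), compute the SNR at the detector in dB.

34.2 dB

Noise floor: N = −174 + 10 log₁₀(B) + NF
10 log₁₀(1.73×10⁷) = 72.38 dB
N = −174 + 72.38 + 3.20 = −98.42 dBm
SNR = P_sig − N = −64.2 − (−98.42) = 34.22 dB → 34.2 dB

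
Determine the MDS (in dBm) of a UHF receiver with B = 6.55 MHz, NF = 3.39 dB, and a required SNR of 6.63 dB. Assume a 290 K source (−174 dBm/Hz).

−95.8 dBm

Sensitivity = −174 + 10 log₁₀(B) + NF + SNR_min
= −174 + 68.16 + 3.39 + 6.63
= −95.82 dBm → −95.8 dBm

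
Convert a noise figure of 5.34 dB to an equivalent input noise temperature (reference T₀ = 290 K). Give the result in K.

702 K

F = 10^(5.34/10) = 3.41979
T_e = (F − 1)·T₀ = (3.41979 − 1) × 290 = 702 K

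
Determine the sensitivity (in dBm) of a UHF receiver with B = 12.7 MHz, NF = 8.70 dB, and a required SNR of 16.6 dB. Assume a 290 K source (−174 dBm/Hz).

−77.7 dBm

Sensitivity = −174 + 10 log₁₀(B) + NF + SNR_min
= −174 + 71.04 + 8.70 + 16.6
= −77.66 dBm → −77.7 dBm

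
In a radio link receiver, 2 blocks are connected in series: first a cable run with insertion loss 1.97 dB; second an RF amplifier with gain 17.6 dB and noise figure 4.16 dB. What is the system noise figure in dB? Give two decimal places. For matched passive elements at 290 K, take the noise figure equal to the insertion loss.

6.13 dB

Convert to linear (a loss of L dB is a gain of −L dB): F_i = 10^(NF_i/10), G_i = 10^(G_i,dB/10)
  Stage 1: F_1 = 10^(1.97/10) = 1.574, G_1 = 10^(−1.97/10) = 0.6353
  Stage 2: F_2 = 10^(4.16/10) = 2.606, G_2 = 10^(17.6/10) = 57.54
Friis cascade:
  F = 1.574 + (2.606 − 1)/0.6353 = 4.102
NF = 10 log₁₀(4.102) = 6.13 dB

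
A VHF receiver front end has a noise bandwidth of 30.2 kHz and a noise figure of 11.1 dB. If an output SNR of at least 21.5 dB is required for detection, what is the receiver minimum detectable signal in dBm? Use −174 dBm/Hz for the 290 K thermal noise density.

−96.6 dBm

Sensitivity = −174 + 10 log₁₀(B) + NF + SNR_min
= −174 + 44.8 + 11.1 + 21.5
= −96.6 dBm → −96.6 dBm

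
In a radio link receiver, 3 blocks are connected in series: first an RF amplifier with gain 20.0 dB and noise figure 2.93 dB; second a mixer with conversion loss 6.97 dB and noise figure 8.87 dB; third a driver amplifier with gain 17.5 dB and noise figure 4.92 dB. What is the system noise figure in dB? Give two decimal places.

3.29 dB

Convert to linear (a loss of L dB is a gain of −L dB): F_i = 10^(NF_i/10), G_i = 10^(G_i,dB/10)
  Stage 1: F_1 = 10^(2.93/10) = 1.963, G_1 = 10^(20.0/10) = 100.0
  Stage 2: F_2 = 10^(8.87/10) = 7.709, G_2 = 10^(−6.97/10) = 0.2009
  Stage 3: F_3 = 10^(4.92/10) = 3.105, G_3 = 10^(17.5/10) = 56.23
Friis cascade:
  F = 1.963 + (7.709 − 1)/100.0 + (3.105 − 1)/20.09 = 2.135
NF = 10 log₁₀(2.135) = 3.29 dB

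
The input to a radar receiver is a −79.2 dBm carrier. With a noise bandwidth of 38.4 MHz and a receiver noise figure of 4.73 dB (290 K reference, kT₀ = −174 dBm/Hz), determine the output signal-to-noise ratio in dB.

Noise floor: N = −174 + 10 log₁₀(B) + NF
10 log₁₀(3.84×10⁷) = 75.84 dB
N = −174 + 75.84 + 4.73 = −93.43 dBm
SNR = P_sig − N = −79.2 − (−93.43) = 14.23 dB → 14.2 dB

14.2 dB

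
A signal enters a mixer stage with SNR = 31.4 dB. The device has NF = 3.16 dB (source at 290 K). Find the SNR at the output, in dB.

By definition F = SNR_in/SNR_out, so in dB: SNR_out = SNR_in − NF
SNR_out = 31.4 − 3.16 = 28.24 dB

28.24 dB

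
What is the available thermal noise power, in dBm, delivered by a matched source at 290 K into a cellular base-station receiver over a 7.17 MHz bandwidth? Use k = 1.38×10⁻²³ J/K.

P_n = kTB = 1.38×10⁻²³ × 290 × 7.17×10⁶ = 2.87×10⁻¹⁴ W
In dBm: 10 log₁₀(2.87×10⁻¹⁴ / 10⁻³) = −105.4 dBm

−105.4 dBm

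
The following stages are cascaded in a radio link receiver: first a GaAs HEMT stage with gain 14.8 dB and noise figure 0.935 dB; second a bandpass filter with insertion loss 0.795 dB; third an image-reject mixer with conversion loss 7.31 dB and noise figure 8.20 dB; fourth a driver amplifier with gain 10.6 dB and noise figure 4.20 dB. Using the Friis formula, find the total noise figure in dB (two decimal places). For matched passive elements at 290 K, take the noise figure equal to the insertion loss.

Convert to linear (a loss of L dB is a gain of −L dB): F_i = 10^(NF_i/10), G_i = 10^(G_i,dB/10)
  Stage 1: F_1 = 10^(0.935/10) = 1.240, G_1 = 10^(14.8/10) = 30.20
  Stage 2: F_2 = 10^(0.795/10) = 1.201, G_2 = 10^(−0.795/10) = 0.8327
  Stage 3: F_3 = 10^(8.20/10) = 6.607, G_3 = 10^(−7.31/10) = 0.1858
  Stage 4: F_4 = 10^(4.20/10) = 2.630, G_4 = 10^(10.6/10) = 11.48
Friis cascade:
  F = 1.240 + (1.201 − 1)/30.20 + (6.607 − 1)/25.15 + (2.630 − 1)/4.672 = 1.819
NF = 10 log₁₀(1.819) = 2.60 dB

2.60 dB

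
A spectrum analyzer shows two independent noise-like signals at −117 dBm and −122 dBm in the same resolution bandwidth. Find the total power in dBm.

Convert to linear, add, convert back:
P₁ = 2.00×10⁻¹⁵ W, P₂ = 6.31×10⁻¹⁶ W
P_tot = 2.63×10⁻¹⁵ W → 10 log₁₀(P_tot / 10⁻³) = −115.8 dBm

−115.8 dBm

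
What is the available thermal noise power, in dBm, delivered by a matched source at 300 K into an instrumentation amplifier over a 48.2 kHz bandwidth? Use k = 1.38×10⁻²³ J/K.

−127.0 dBm

P_n = kTB = 1.38×10⁻²³ × 300 × 4.82×10⁴ = 2.00×10⁻¹⁶ W
In dBm: 10 log₁₀(2.00×10⁻¹⁶ / 10⁻³) = −127.0 dBm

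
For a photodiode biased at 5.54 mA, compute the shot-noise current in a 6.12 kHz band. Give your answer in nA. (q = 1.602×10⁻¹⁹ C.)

3.30 nA

I_n = √(2qI·B)
2qI·B = 2 × 1.602×10⁻¹⁹ × 5.54×10⁻³ × 6.12×10³ = 1.09×10⁻¹⁷ A²
I_n = √(1.09×10⁻¹⁷) = 3.30×10⁻⁹ A = 3.30 nA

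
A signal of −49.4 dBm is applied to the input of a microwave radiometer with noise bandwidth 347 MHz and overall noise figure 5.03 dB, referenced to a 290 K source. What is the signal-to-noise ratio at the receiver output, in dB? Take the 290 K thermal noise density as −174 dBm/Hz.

Noise floor: N = −174 + 10 log₁₀(B) + NF
10 log₁₀(3.47×10⁸) = 85.4 dB
N = −174 + 85.4 + 5.03 = −83.57 dBm
SNR = P_sig − N = −49.4 − (−83.57) = 34.17 dB → 34.2 dB

34.2 dB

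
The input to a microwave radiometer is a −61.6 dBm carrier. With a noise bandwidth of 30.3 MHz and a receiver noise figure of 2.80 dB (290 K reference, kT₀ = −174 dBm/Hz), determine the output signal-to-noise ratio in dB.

Noise floor: N = −174 + 10 log₁₀(B) + NF
10 log₁₀(3.03×10⁷) = 74.81 dB
N = −174 + 74.81 + 2.80 = −96.39 dBm
SNR = P_sig − N = −61.6 − (−96.39) = 34.79 dB → 34.8 dB

34.8 dB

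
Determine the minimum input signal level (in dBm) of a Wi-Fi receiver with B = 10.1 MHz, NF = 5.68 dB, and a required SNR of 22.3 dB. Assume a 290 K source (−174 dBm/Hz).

Sensitivity = −174 + 10 log₁₀(B) + NF + SNR_min
= −174 + 70.04 + 5.68 + 22.3
= −75.98 dBm → −76.0 dBm

−76.0 dBm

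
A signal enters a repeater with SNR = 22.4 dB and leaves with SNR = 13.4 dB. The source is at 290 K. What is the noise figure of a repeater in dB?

9.0 dB

NF (dB) = SNR_in(dB) − SNR_out(dB) when the source is at T₀
NF = 22.4 − 13.4 = 9.0 dB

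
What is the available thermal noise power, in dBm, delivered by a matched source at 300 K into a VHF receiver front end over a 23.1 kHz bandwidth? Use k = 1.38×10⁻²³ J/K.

P_n = kTB = 1.38×10⁻²³ × 300 × 2.31×10⁴ = 9.56×10⁻¹⁷ W
In dBm: 10 log₁₀(9.56×10⁻¹⁷ / 10⁻³) = −130.2 dBm

−130.2 dBm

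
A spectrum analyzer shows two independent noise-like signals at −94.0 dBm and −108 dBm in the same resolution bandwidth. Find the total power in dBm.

−93.8 dBm

Convert to linear, add, convert back:
P₁ = 3.98×10⁻¹³ W, P₂ = 1.58×10⁻¹⁴ W
P_tot = 4.14×10⁻¹³ W → 10 log₁₀(P_tot / 10⁻³) = −93.8 dBm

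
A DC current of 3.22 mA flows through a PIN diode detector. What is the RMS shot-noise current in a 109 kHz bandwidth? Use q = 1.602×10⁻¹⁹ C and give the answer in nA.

10.6 nA

I_n = √(2qI·B)
2qI·B = 2 × 1.602×10⁻¹⁹ × 3.22×10⁻³ × 1.09×10⁵ = 1.12×10⁻¹⁶ A²
I_n = √(1.12×10⁻¹⁶) = 1.06×10⁻⁸ A = 10.6 nA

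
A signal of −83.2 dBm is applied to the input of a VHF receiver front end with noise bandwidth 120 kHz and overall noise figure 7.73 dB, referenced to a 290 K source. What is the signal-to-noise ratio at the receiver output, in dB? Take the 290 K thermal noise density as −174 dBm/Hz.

32.3 dB

Noise floor: N = −174 + 10 log₁₀(B) + NF
10 log₁₀(1.20×10⁵) = 50.79 dB
N = −174 + 50.79 + 7.73 = −115.48 dBm
SNR = P_sig − N = −83.2 − (−115.48) = 32.28 dB → 32.3 dB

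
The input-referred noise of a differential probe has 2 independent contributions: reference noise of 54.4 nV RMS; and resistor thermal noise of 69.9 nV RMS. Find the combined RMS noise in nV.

88.6 nV

Uncorrelated sources add in power (mean-square): V_tot = √(ΣV_i²)
V_tot = √[(5.44×10⁻⁸)² + (6.99×10⁻⁸)²] = 8.86×10⁻⁸ V = 88.6 nV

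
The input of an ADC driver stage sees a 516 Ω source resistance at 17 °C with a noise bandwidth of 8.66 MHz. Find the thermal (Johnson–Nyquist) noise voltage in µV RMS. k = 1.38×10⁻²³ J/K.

8.46 µV

T = 17 °C + 273.15 = 290.15 K
V_n = √(4kTRB)
4kTRB = 4 × 1.38×10⁻²³ × 290.15 × 5.16×10² × 8.66×10⁶ = 7.16×10⁻¹¹ V²
V_n = √(7.16×10⁻¹¹) = 8.46×10⁻⁶ V = 8.46 µV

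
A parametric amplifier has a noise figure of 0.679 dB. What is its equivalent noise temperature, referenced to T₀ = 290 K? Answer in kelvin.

F = 10^(0.679/10) = 1.16923
T_e = (F − 1)·T₀ = (1.16923 − 1) × 290 = 49.1 K

49.1 K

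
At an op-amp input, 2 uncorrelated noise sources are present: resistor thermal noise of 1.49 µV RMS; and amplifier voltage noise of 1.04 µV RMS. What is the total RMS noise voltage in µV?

1.82 µV

Uncorrelated sources add in power (mean-square): V_tot = √(ΣV_i²)
V_tot = √[(1.49×10⁻⁶)² + (1.04×10⁻⁶)²] = 1.82×10⁻⁶ V = 1.82 µV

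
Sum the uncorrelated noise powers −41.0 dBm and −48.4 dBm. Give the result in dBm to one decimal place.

Convert to linear, add, convert back:
P₁ = 7.94×10⁻⁸ W, P₂ = 1.45×10⁻⁸ W
P_tot = 9.39×10⁻⁸ W → 10 log₁₀(P_tot / 10⁻³) = −40.3 dBm

−40.3 dBm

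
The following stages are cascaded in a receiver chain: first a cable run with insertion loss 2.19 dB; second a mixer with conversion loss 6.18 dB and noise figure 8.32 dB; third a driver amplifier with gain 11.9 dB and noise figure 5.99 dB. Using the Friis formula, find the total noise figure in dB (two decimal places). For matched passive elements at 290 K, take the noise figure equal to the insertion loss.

Convert to linear (a loss of L dB is a gain of −L dB): F_i = 10^(NF_i/10), G_i = 10^(G_i,dB/10)
  Stage 1: F_1 = 10^(2.19/10) = 1.656, G_1 = 10^(−2.19/10) = 0.6039
  Stage 2: F_2 = 10^(8.32/10) = 6.792, G_2 = 10^(−6.18/10) = 0.2410
  Stage 3: F_3 = 10^(5.99/10) = 3.972, G_3 = 10^(11.9/10) = 15.49
Friis cascade:
  F = 1.656 + (6.792 − 1)/0.6039 + (3.972 − 1)/0.1455 = 31.67
NF = 10 log₁₀(31.67) = 15.01 dB

15.01 dB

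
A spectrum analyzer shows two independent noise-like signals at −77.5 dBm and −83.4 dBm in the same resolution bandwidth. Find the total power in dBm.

−76.5 dBm

Convert to linear, add, convert back:
P₁ = 1.78×10⁻¹¹ W, P₂ = 4.57×10⁻¹² W
P_tot = 2.24×10⁻¹¹ W → 10 log₁₀(P_tot / 10⁻³) = −76.5 dBm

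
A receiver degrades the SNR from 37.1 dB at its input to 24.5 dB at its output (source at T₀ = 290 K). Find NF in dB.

NF (dB) = SNR_in(dB) − SNR_out(dB) when the source is at T₀
NF = 37.1 − 24.5 = 12.6 dB

12.6 dB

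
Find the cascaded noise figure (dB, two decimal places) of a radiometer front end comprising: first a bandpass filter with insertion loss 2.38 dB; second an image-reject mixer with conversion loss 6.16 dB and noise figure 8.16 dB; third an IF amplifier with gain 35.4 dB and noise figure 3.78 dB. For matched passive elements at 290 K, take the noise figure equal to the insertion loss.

Convert to linear (a loss of L dB is a gain of −L dB): F_i = 10^(NF_i/10), G_i = 10^(G_i,dB/10)
  Stage 1: F_1 = 10^(2.38/10) = 1.730, G_1 = 10^(−2.38/10) = 0.5781
  Stage 2: F_2 = 10^(8.16/10) = 6.546, G_2 = 10^(−6.16/10) = 0.2421
  Stage 3: F_3 = 10^(3.78/10) = 2.388, G_3 = 10^(35.4/10) = 3467
Friis cascade:
  F = 1.730 + (6.546 − 1)/0.5781 + (2.388 − 1)/0.1400 = 21.24
NF = 10 log₁₀(21.24) = 13.27 dB

13.27 dB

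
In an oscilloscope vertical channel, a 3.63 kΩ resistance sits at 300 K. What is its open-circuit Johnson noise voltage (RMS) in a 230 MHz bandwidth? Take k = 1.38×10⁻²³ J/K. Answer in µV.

V_n = √(4kTRB)
4kTRB = 4 × 1.38×10⁻²³ × 300 × 3.63×10³ × 2.30×10⁸ = 1.38×10⁻⁸ V²
V_n = √(1.38×10⁻⁸) = 1.18×10⁻⁴ V = 118 µV

118 µV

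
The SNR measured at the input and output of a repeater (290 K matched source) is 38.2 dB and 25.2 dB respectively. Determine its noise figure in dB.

13.0 dB

NF (dB) = SNR_in(dB) − SNR_out(dB) when the source is at T₀
NF = 38.2 − 25.2 = 13.0 dB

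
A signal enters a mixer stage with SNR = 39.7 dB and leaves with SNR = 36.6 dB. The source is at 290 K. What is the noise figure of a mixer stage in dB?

3.1 dB

NF (dB) = SNR_in(dB) − SNR_out(dB) when the source is at T₀
NF = 39.7 − 36.6 = 3.1 dB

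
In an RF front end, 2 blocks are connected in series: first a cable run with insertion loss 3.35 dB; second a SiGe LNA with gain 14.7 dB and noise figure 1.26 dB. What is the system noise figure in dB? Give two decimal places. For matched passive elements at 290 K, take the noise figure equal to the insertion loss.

Convert to linear (a loss of L dB is a gain of −L dB): F_i = 10^(NF_i/10), G_i = 10^(G_i,dB/10)
  Stage 1: F_1 = 10^(3.35/10) = 2.163, G_1 = 10^(−3.35/10) = 0.4624
  Stage 2: F_2 = 10^(1.26/10) = 1.337, G_2 = 10^(14.7/10) = 29.51
Friis cascade:
  F = 2.163 + (1.337 − 1)/0.4624 = 2.891
NF = 10 log₁₀(2.891) = 4.61 dB

4.61 dB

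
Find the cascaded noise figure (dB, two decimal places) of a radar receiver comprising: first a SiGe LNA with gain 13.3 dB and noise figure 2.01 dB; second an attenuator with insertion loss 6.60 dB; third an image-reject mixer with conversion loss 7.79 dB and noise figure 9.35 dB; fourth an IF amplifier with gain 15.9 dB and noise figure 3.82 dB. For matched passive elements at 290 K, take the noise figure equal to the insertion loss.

7.16 dB

Convert to linear (a loss of L dB is a gain of −L dB): F_i = 10^(NF_i/10), G_i = 10^(G_i,dB/10)
  Stage 1: F_1 = 10^(2.01/10) = 1.589, G_1 = 10^(13.3/10) = 21.38
  Stage 2: F_2 = 10^(6.60/10) = 4.571, G_2 = 10^(−6.60/10) = 0.2188
  Stage 3: F_3 = 10^(9.35/10) = 8.610, G_3 = 10^(−7.79/10) = 0.1663
  Stage 4: F_4 = 10^(3.82/10) = 2.410, G_4 = 10^(15.9/10) = 38.90
Friis cascade:
  F = 1.589 + (4.571 − 1)/21.38 + (8.610 − 1)/4.677 + (2.410 − 1)/0.7780 = 5.195
NF = 10 log₁₀(5.195) = 7.16 dB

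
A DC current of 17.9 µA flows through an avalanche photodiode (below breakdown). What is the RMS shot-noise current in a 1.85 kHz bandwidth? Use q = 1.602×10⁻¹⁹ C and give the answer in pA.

I_n = √(2qI·B)
2qI·B = 2 × 1.602×10⁻¹⁹ × 1.79×10⁻⁵ × 1.85×10³ = 1.06×10⁻²⁰ A²
I_n = √(1.06×10⁻²⁰) = 1.03×10⁻¹⁰ A = 103 pA

103 pA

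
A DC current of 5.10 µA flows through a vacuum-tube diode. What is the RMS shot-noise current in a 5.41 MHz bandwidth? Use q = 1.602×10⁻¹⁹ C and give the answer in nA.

2.97 nA

I_n = √(2qI·B)
2qI·B = 2 × 1.602×10⁻¹⁹ × 5.10×10⁻⁶ × 5.41×10⁶ = 8.84×10⁻¹⁸ A²
I_n = √(8.84×10⁻¹⁸) = 2.97×10⁻⁹ A = 2.97 nA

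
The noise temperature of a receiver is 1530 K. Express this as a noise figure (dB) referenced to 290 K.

F = 1 + T_e/T₀ = 1 + 1530/290 = 6.27586
NF = 10 log₁₀(6.27586) = 7.98 dB

7.98 dB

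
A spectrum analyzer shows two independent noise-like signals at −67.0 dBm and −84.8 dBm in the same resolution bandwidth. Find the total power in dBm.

Convert to linear, add, convert back:
P₁ = 2.00×10⁻¹⁰ W, P₂ = 3.31×10⁻¹² W
P_tot = 2.03×10⁻¹⁰ W → 10 log₁₀(P_tot / 10⁻³) = −66.9 dBm

−66.9 dBm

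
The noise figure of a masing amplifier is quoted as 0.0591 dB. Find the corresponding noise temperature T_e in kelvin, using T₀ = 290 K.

3.97 K

F = 10^(0.0591/10) = 1.0137
T_e = (F − 1)·T₀ = (1.0137 − 1) × 290 = 3.97 K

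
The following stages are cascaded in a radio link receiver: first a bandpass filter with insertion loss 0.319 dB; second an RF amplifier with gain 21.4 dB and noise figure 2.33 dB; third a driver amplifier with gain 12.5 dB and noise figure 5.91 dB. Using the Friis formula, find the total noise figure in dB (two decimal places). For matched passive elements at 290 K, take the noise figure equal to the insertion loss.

2.70 dB

Convert to linear (a loss of L dB is a gain of −L dB): F_i = 10^(NF_i/10), G_i = 10^(G_i,dB/10)
  Stage 1: F_1 = 10^(0.319/10) = 1.076, G_1 = 10^(−0.319/10) = 0.9292
  Stage 2: F_2 = 10^(2.33/10) = 1.710, G_2 = 10^(21.4/10) = 138.0
  Stage 3: F_3 = 10^(5.91/10) = 3.899, G_3 = 10^(12.5/10) = 17.78
Friis cascade:
  F = 1.076 + (1.710 − 1)/0.9292 + (3.899 − 1)/128.3 = 1.863
NF = 10 log₁₀(1.863) = 2.70 dB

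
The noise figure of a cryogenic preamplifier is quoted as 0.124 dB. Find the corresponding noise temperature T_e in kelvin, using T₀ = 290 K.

F = 10^(0.124/10) = 1.02896
T_e = (F − 1)·T₀ = (1.02896 − 1) × 290 = 8.40 K

8.40 K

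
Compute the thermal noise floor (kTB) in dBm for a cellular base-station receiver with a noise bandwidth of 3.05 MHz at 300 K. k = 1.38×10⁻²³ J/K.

−109.0 dBm

P_n = kTB = 1.38×10⁻²³ × 300 × 3.05×10⁶ = 1.26×10⁻¹⁴ W
In dBm: 10 log₁₀(1.26×10⁻¹⁴ / 10⁻³) = −109.0 dBm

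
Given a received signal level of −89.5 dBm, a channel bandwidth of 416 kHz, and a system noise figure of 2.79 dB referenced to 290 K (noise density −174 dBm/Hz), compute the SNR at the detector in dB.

25.5 dB

Noise floor: N = −174 + 10 log₁₀(B) + NF
10 log₁₀(4.16×10⁵) = 56.19 dB
N = −174 + 56.19 + 2.79 = −115.02 dBm
SNR = P_sig − N = −89.5 − (−115.02) = 25.52 dB → 25.5 dB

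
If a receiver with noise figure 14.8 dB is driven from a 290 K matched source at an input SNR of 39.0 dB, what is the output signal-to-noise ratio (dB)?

24.2 dB

By definition F = SNR_in/SNR_out, so in dB: SNR_out = SNR_in − NF
SNR_out = 39.0 − 14.8 = 24.2 dB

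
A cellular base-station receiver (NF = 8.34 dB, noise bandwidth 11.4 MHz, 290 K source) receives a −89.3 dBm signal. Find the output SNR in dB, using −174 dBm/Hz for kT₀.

5.8 dB

Noise floor: N = −174 + 10 log₁₀(B) + NF
10 log₁₀(1.14×10⁷) = 70.57 dB
N = −174 + 70.57 + 8.34 = −95.09 dBm
SNR = P_sig − N = −89.3 − (−95.09) = 5.79 dB → 5.8 dB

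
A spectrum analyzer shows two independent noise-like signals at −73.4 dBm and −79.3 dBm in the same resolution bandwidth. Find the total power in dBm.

Convert to linear, add, convert back:
P₁ = 4.57×10⁻¹¹ W, P₂ = 1.17×10⁻¹¹ W
P_tot = 5.75×10⁻¹¹ W → 10 log₁₀(P_tot / 10⁻³) = −72.4 dBm

−72.4 dBm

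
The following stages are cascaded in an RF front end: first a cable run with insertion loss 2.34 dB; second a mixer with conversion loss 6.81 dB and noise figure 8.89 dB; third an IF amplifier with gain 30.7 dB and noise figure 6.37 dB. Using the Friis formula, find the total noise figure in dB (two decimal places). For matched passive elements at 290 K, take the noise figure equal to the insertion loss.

Convert to linear (a loss of L dB is a gain of −L dB): F_i = 10^(NF_i/10), G_i = 10^(G_i,dB/10)
  Stage 1: F_1 = 10^(2.34/10) = 1.714, G_1 = 10^(−2.34/10) = 0.5834
  Stage 2: F_2 = 10^(8.89/10) = 7.745, G_2 = 10^(−6.81/10) = 0.2084
  Stage 3: F_3 = 10^(6.37/10) = 4.335, G_3 = 10^(30.7/10) = 1175
Friis cascade:
  F = 1.714 + (7.745 − 1)/0.5834 + (4.335 − 1)/0.1216 = 40.70
NF = 10 log₁₀(40.70) = 16.10 dB

16.10 dB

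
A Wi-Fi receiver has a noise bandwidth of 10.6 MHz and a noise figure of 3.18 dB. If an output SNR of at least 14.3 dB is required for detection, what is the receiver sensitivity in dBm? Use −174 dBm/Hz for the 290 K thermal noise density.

Sensitivity = −174 + 10 log₁₀(B) + NF + SNR_min
= −174 + 70.25 + 3.18 + 14.3
= −86.27 dBm → −86.3 dBm

−86.3 dBm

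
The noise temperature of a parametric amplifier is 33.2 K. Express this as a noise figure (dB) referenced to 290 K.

0.471 dB

F = 1 + T_e/T₀ = 1 + 33.2/290 = 1.11448
NF = 10 log₁₀(1.11448) = 0.471 dB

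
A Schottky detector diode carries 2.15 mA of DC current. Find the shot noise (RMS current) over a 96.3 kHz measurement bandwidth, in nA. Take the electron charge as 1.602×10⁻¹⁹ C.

8.14 nA

I_n = √(2qI·B)
2qI·B = 2 × 1.602×10⁻¹⁹ × 2.15×10⁻³ × 9.63×10⁴ = 6.63×10⁻¹⁷ A²
I_n = √(6.63×10⁻¹⁷) = 8.14×10⁻⁹ A = 8.14 nA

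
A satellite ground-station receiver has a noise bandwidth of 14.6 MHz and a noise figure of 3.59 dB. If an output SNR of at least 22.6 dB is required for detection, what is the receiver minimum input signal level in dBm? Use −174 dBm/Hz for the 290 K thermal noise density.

−76.2 dBm

Sensitivity = −174 + 10 log₁₀(B) + NF + SNR_min
= −174 + 71.64 + 3.59 + 22.6
= −76.17 dBm → −76.2 dBm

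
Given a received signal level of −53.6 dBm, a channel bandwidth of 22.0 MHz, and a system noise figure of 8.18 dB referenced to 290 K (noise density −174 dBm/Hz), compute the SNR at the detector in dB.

38.8 dB

Noise floor: N = −174 + 10 log₁₀(B) + NF
10 log₁₀(2.20×10⁷) = 73.42 dB
N = −174 + 73.42 + 8.18 = −92.40 dBm
SNR = P_sig − N = −53.6 − (−92.40) = 38.80 dB → 38.8 dB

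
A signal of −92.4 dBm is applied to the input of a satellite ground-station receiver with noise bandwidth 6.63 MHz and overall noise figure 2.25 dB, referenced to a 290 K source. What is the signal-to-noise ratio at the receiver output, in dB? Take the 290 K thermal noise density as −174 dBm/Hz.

Noise floor: N = −174 + 10 log₁₀(B) + NF
10 log₁₀(6.63×10⁶) = 68.22 dB
N = −174 + 68.22 + 2.25 = −103.53 dBm
SNR = P_sig − N = −92.4 − (−103.53) = 11.13 dB → 11.1 dB

11.1 dB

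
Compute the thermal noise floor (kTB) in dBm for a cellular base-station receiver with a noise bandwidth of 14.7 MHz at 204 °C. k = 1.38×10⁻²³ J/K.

−100.1 dBm

T = 204 °C + 273.15 = 477.15 K
P_n = kTB = 1.38×10⁻²³ × 477.15 × 1.47×10⁷ = 9.68×10⁻¹⁴ W
In dBm: 10 log₁₀(9.68×10⁻¹⁴ / 10⁻³) = −100.1 dBm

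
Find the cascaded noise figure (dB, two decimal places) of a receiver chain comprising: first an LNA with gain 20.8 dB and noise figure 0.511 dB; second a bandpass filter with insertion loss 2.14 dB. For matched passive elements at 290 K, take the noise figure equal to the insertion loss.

Convert to linear (a loss of L dB is a gain of −L dB): F_i = 10^(NF_i/10), G_i = 10^(G_i,dB/10)
  Stage 1: F_1 = 10^(0.511/10) = 1.125, G_1 = 10^(20.8/10) = 120.2
  Stage 2: F_2 = 10^(2.14/10) = 1.637, G_2 = 10^(−2.14/10) = 0.6109
Friis cascade:
  F = 1.125 + (1.637 − 1)/120.2 = 1.130
NF = 10 log₁₀(1.130) = 0.53 dB

0.53 dB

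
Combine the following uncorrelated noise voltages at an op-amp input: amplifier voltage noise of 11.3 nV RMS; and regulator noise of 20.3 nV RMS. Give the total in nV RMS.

23.2 nV

Uncorrelated sources add in power (mean-square): V_tot = √(ΣV_i²)
V_tot = √[(1.13×10⁻⁸)² + (2.03×10⁻⁸)²] = 2.32×10⁻⁸ V = 23.2 nV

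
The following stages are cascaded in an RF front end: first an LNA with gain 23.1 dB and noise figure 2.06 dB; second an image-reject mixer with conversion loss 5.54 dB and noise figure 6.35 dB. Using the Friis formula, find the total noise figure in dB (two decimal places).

Convert to linear (a loss of L dB is a gain of −L dB): F_i = 10^(NF_i/10), G_i = 10^(G_i,dB/10)
  Stage 1: F_1 = 10^(2.06/10) = 1.607, G_1 = 10^(23.1/10) = 204.2
  Stage 2: F_2 = 10^(6.35/10) = 4.315, G_2 = 10^(−5.54/10) = 0.2793
Friis cascade:
  F = 1.607 + (4.315 − 1)/204.2 = 1.623
NF = 10 log₁₀(1.623) = 2.10 dB

2.10 dB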